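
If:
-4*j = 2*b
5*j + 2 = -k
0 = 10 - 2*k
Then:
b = 14/5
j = -7/5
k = 5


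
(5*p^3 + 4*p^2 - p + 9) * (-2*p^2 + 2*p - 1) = -10*p^5 + 2*p^4 + 5*p^3 - 24*p^2 + 19*p - 9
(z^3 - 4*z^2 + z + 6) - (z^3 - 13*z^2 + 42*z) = 9*z^2 - 41*z + 6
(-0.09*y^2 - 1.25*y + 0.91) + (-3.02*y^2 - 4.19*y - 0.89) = -3.11*y^2 - 5.44*y + 0.02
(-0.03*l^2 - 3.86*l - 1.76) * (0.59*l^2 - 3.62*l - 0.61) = -0.0177*l^4 - 2.1688*l^3 + 12.9531*l^2 + 8.7258*l + 1.0736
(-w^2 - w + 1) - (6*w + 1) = -w^2 - 7*w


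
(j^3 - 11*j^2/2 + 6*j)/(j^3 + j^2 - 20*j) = (j - 3/2)/(j + 5)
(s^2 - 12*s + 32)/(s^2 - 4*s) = (s - 8)/s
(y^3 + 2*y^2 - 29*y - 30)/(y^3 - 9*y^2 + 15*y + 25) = (y + 6)/(y - 5)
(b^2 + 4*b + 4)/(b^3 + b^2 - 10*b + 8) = (b^2 + 4*b + 4)/(b^3 + b^2 - 10*b + 8)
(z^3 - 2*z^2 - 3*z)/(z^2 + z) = z - 3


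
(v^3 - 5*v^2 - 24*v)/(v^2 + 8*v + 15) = v*(v - 8)/(v + 5)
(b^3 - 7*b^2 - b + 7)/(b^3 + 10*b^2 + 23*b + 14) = (b^2 - 8*b + 7)/(b^2 + 9*b + 14)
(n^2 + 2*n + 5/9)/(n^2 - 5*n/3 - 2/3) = (n + 5/3)/(n - 2)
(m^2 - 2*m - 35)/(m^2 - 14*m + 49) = (m + 5)/(m - 7)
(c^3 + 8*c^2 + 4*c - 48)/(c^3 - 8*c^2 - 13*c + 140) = (c^2 + 4*c - 12)/(c^2 - 12*c + 35)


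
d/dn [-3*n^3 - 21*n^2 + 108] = 3*n*(-3*n - 14)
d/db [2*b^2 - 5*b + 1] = 4*b - 5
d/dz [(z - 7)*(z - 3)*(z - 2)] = 3*z^2 - 24*z + 41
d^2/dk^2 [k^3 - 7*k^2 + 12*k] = 6*k - 14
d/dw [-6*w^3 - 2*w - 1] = -18*w^2 - 2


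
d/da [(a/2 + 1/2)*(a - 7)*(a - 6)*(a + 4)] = 2*a^3 - 12*a^2 - 19*a + 79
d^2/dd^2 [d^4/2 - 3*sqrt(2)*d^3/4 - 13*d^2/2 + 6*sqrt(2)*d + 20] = 6*d^2 - 9*sqrt(2)*d/2 - 13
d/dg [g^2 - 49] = 2*g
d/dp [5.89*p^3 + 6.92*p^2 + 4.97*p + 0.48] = 17.67*p^2 + 13.84*p + 4.97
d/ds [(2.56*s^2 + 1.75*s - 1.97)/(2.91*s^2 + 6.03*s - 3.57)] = (10.3443*s^2 - 6.813*s + 5.6316)/(8.4681*s^4 + 35.0946*s^3 + 15.5835*s^2 - 43.0542*s + 12.7449)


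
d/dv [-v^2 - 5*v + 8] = -2*v - 5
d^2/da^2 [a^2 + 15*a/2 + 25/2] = 2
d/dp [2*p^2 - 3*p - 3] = 4*p - 3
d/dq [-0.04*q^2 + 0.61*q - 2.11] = 0.61 - 0.08*q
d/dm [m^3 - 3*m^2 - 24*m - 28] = 3*m^2 - 6*m - 24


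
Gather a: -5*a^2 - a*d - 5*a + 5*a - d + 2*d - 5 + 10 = -5*a^2 - a*d + d + 5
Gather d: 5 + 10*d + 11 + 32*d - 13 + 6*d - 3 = 48*d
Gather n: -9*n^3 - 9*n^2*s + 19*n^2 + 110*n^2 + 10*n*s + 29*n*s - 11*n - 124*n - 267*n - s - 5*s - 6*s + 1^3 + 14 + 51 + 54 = -9*n^3 + n^2*(129 - 9*s) + n*(39*s - 402) - 12*s + 120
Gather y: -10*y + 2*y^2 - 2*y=2*y^2 - 12*y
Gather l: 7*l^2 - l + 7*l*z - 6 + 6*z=7*l^2 + l*(7*z - 1) + 6*z - 6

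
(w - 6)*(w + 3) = w^2 - 3*w - 18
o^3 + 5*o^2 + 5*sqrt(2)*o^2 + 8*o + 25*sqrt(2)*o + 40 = (o + 5)*(o + sqrt(2))*(o + 4*sqrt(2))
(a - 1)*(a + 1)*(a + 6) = a^3 + 6*a^2 - a - 6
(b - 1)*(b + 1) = b^2 - 1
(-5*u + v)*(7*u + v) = -35*u^2 + 2*u*v + v^2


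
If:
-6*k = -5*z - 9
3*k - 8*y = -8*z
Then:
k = 5*z/6 + 3/2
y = 21*z/16 + 9/16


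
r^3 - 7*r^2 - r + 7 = (r - 7)*(r - 1)*(r + 1)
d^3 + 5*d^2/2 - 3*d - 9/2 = (d - 3/2)*(d + 1)*(d + 3)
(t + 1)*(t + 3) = t^2 + 4*t + 3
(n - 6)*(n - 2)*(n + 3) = n^3 - 5*n^2 - 12*n + 36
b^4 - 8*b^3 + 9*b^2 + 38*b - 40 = (b - 5)*(b - 4)*(b - 1)*(b + 2)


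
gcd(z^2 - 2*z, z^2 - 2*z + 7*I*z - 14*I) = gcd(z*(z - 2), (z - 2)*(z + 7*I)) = z - 2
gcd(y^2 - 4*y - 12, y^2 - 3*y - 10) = y + 2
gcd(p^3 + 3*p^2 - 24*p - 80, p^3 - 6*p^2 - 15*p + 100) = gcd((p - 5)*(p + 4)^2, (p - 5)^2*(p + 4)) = p^2 - p - 20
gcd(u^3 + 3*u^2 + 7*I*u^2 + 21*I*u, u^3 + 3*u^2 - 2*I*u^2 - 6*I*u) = u^2 + 3*u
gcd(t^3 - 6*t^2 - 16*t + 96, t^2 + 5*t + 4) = t + 4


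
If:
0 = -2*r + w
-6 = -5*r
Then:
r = 6/5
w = 12/5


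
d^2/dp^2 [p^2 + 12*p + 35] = 2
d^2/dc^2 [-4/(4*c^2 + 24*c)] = 2*(c*(c + 6) - 4*(c + 3)^2)/(c^3*(c + 6)^3)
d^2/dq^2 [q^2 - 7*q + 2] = 2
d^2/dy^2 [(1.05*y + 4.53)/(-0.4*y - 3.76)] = 1.7088/(0.4*y + 3.76)^3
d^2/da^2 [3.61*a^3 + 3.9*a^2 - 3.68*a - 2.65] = 21.66*a + 7.8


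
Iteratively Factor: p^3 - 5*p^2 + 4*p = (p)*(p^2 - 5*p + 4) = p*(p - 1)*(p - 4)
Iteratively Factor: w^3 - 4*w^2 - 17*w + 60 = (w - 5)*(w^2 + w - 12) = (w - 5)*(w - 3)*(w + 4)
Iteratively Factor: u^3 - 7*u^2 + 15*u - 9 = (u - 3)*(u^2 - 4*u + 3) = (u - 3)*(u - 1)*(u - 3)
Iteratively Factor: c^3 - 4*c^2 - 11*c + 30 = (c + 3)*(c^2 - 7*c + 10) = (c - 2)*(c + 3)*(c - 5)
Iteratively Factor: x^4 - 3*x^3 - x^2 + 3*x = (x - 1)*(x^3 - 2*x^2 - 3*x) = x*(x - 1)*(x^2 - 2*x - 3) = x*(x - 1)*(x + 1)*(x - 3)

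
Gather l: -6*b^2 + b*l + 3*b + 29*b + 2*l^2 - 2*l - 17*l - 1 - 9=-6*b^2 + 32*b + 2*l^2 + l*(b - 19) - 10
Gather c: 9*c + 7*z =9*c + 7*z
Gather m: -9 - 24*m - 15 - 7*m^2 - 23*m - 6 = -7*m^2 - 47*m - 30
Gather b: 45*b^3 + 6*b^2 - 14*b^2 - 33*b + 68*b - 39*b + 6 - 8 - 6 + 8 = 45*b^3 - 8*b^2 - 4*b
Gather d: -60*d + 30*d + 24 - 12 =12 - 30*d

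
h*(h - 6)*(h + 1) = h^3 - 5*h^2 - 6*h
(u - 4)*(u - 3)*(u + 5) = u^3 - 2*u^2 - 23*u + 60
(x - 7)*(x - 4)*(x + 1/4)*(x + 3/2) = x^4 - 37*x^3/4 + 73*x^2/8 + 359*x/8 + 21/2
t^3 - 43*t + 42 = (t - 6)*(t - 1)*(t + 7)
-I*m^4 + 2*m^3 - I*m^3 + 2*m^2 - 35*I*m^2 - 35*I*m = m*(m - 5*I)*(m + 7*I)*(-I*m - I)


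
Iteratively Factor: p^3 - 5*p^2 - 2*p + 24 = (p - 4)*(p^2 - p - 6) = (p - 4)*(p - 3)*(p + 2)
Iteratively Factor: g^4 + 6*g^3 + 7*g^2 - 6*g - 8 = (g + 2)*(g^3 + 4*g^2 - g - 4) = (g + 1)*(g + 2)*(g^2 + 3*g - 4) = (g - 1)*(g + 1)*(g + 2)*(g + 4)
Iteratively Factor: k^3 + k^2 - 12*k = (k + 4)*(k^2 - 3*k) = (k - 3)*(k + 4)*(k)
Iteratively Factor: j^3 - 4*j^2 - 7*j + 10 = (j - 5)*(j^2 + j - 2) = (j - 5)*(j - 1)*(j + 2)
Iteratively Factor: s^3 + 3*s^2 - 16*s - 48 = (s + 4)*(s^2 - s - 12) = (s + 3)*(s + 4)*(s - 4)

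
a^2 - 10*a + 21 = (a - 7)*(a - 3)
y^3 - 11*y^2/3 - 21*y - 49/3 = (y - 7)*(y + 1)*(y + 7/3)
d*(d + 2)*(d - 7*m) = d^3 - 7*d^2*m + 2*d^2 - 14*d*m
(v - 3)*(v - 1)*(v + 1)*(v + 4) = v^4 + v^3 - 13*v^2 - v + 12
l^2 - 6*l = l*(l - 6)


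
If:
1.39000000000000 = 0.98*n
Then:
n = 1.42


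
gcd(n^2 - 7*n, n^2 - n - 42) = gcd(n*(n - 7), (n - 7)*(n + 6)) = n - 7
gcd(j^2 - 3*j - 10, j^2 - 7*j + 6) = 1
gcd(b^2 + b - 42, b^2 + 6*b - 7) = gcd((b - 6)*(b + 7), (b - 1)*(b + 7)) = b + 7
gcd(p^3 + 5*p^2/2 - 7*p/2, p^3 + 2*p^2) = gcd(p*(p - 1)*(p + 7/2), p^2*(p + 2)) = p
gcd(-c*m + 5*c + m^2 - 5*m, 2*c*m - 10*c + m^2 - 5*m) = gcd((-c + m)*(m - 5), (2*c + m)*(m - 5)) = m - 5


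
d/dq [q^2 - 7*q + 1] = 2*q - 7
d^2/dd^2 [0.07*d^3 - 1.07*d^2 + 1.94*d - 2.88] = 0.42*d - 2.14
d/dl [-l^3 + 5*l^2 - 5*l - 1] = -3*l^2 + 10*l - 5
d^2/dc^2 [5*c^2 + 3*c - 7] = 10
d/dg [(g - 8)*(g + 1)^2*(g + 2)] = 4*g^3 - 12*g^2 - 54*g - 38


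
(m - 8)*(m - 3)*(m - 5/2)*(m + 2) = m^4 - 23*m^3/2 + 49*m^2/2 + 43*m - 120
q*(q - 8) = q^2 - 8*q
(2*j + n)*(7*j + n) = 14*j^2 + 9*j*n + n^2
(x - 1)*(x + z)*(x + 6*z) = x^3 + 7*x^2*z - x^2 + 6*x*z^2 - 7*x*z - 6*z^2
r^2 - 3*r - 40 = (r - 8)*(r + 5)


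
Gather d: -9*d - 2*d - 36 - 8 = -11*d - 44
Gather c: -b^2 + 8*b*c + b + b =-b^2 + 8*b*c + 2*b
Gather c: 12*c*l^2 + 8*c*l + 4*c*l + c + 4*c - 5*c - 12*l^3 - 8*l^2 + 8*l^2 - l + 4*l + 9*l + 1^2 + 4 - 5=c*(12*l^2 + 12*l) - 12*l^3 + 12*l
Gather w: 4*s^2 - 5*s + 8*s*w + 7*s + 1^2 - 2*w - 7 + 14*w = 4*s^2 + 2*s + w*(8*s + 12) - 6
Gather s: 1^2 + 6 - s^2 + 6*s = -s^2 + 6*s + 7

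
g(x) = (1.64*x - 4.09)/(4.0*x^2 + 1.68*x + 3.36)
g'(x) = (-8.0*x - 1.68)*(1.64*x - 4.09)/(4.0*x^2 + 1.68*x + 3.36)^2 + 1.64/(4.0*x^2 + 1.68*x + 3.36) = (-6.56*x^2 + 32.72*x + 12.3816)/(16.0*x^4 + 13.44*x^3 + 29.7024*x^2 + 11.2896*x + 11.2896)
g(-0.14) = -1.35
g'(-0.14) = 0.75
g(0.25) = -0.91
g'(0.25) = 1.24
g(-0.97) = -1.03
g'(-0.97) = -0.85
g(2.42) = -0.00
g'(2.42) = 0.06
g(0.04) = -1.17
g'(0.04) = 1.16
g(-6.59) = -0.09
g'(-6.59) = -0.02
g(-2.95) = -0.27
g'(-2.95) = -0.13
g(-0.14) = -1.35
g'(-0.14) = 0.75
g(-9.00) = -0.06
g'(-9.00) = -0.01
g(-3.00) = -0.26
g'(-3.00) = -0.12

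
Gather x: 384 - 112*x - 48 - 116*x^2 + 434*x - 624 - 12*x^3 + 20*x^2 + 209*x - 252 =-12*x^3 - 96*x^2 + 531*x - 540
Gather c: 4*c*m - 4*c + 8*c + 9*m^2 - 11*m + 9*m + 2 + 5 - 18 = c*(4*m + 4) + 9*m^2 - 2*m - 11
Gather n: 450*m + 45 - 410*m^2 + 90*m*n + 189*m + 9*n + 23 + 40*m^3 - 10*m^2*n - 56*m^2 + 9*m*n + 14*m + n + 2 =40*m^3 - 466*m^2 + 653*m + n*(-10*m^2 + 99*m + 10) + 70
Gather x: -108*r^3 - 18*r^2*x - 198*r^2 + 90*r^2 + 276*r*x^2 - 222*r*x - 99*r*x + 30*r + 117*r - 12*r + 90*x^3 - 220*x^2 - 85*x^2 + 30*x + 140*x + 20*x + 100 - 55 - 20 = -108*r^3 - 108*r^2 + 135*r + 90*x^3 + x^2*(276*r - 305) + x*(-18*r^2 - 321*r + 190) + 25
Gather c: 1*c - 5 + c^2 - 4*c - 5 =c^2 - 3*c - 10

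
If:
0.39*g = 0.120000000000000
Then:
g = 0.31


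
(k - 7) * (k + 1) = k^2 - 6*k - 7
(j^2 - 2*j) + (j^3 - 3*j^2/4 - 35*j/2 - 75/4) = j^3 + j^2/4 - 39*j/2 - 75/4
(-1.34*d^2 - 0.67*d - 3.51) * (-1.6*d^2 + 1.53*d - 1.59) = 2.144*d^4 - 0.9782*d^3 + 6.7215*d^2 - 4.305*d + 5.5809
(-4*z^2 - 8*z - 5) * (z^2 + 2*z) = -4*z^4 - 16*z^3 - 21*z^2 - 10*z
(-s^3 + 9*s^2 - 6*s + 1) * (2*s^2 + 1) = -2*s^5 + 18*s^4 - 13*s^3 + 11*s^2 - 6*s + 1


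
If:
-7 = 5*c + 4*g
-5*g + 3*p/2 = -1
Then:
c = -6*p/25 - 39/25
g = 3*p/10 + 1/5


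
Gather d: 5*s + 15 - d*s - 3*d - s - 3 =d*(-s - 3) + 4*s + 12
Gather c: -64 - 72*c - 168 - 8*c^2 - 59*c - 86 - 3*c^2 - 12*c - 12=-11*c^2 - 143*c - 330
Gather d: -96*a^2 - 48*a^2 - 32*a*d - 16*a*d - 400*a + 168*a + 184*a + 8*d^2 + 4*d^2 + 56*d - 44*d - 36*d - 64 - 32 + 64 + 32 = -144*a^2 - 48*a + 12*d^2 + d*(-48*a - 24)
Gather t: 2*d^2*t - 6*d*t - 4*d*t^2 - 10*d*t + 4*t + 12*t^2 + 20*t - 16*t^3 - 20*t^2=-16*t^3 + t^2*(-4*d - 8) + t*(2*d^2 - 16*d + 24)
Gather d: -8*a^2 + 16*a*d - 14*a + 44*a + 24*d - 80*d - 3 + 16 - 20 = -8*a^2 + 30*a + d*(16*a - 56) - 7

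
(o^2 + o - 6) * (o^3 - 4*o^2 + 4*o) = o^5 - 3*o^4 - 6*o^3 + 28*o^2 - 24*o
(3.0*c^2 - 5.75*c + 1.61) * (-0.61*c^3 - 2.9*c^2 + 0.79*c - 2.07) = -1.83*c^5 - 5.1925*c^4 + 18.0629*c^3 - 15.4215*c^2 + 13.1744*c - 3.3327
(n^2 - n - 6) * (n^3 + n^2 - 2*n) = n^5 - 9*n^3 - 4*n^2 + 12*n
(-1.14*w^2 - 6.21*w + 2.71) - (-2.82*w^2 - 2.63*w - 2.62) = 1.68*w^2 - 3.58*w + 5.33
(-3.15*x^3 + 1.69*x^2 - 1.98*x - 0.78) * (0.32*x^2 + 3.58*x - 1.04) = -1.008*x^5 - 10.7362*x^4 + 8.6926*x^3 - 9.0956*x^2 - 0.7332*x + 0.8112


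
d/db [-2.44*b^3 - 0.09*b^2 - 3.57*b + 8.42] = -7.32*b^2 - 0.18*b - 3.57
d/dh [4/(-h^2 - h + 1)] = 4*(2*h + 1)/(h^2 + h - 1)^2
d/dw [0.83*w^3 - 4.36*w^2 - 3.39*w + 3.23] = 2.49*w^2 - 8.72*w - 3.39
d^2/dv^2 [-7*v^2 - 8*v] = -14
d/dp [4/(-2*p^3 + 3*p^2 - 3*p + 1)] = 12*(2*p^2 - 2*p + 1)/(2*p^3 - 3*p^2 + 3*p - 1)^2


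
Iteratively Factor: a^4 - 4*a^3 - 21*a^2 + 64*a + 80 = (a - 5)*(a^3 + a^2 - 16*a - 16) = (a - 5)*(a - 4)*(a^2 + 5*a + 4) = (a - 5)*(a - 4)*(a + 1)*(a + 4)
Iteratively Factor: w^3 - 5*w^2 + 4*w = (w)*(w^2 - 5*w + 4) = w*(w - 1)*(w - 4)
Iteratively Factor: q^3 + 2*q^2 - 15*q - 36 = (q + 3)*(q^2 - q - 12) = (q - 4)*(q + 3)*(q + 3)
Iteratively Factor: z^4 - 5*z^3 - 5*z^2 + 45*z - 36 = (z + 3)*(z^3 - 8*z^2 + 19*z - 12) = (z - 1)*(z + 3)*(z^2 - 7*z + 12) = (z - 4)*(z - 1)*(z + 3)*(z - 3)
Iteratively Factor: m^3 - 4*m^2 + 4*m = (m - 2)*(m^2 - 2*m) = (m - 2)^2*(m)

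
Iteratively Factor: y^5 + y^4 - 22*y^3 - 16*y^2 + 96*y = (y + 3)*(y^4 - 2*y^3 - 16*y^2 + 32*y) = y*(y + 3)*(y^3 - 2*y^2 - 16*y + 32) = y*(y + 3)*(y + 4)*(y^2 - 6*y + 8) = y*(y - 4)*(y + 3)*(y + 4)*(y - 2)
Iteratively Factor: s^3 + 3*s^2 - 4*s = (s)*(s^2 + 3*s - 4) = s*(s + 4)*(s - 1)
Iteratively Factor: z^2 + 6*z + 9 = (z + 3)*(z + 3)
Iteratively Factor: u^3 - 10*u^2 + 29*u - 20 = (u - 5)*(u^2 - 5*u + 4) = (u - 5)*(u - 4)*(u - 1)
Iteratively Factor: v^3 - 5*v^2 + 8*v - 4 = (v - 2)*(v^2 - 3*v + 2) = (v - 2)^2*(v - 1)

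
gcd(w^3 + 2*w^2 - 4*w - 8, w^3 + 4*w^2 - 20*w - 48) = w + 2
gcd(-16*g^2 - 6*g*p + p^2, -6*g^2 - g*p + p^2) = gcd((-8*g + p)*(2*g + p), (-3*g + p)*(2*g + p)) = 2*g + p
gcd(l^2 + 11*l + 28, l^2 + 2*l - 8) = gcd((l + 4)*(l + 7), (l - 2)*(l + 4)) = l + 4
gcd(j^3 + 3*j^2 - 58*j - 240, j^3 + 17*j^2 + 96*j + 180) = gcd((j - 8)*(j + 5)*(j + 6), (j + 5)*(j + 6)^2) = j^2 + 11*j + 30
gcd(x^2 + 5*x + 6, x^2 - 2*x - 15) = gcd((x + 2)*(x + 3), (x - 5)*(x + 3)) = x + 3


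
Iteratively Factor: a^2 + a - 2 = (a - 1)*(a + 2)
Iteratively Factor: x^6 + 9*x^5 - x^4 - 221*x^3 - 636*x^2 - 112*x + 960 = (x + 4)*(x^5 + 5*x^4 - 21*x^3 - 137*x^2 - 88*x + 240) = (x - 5)*(x + 4)*(x^4 + 10*x^3 + 29*x^2 + 8*x - 48) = (x - 5)*(x - 1)*(x + 4)*(x^3 + 11*x^2 + 40*x + 48) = (x - 5)*(x - 1)*(x + 4)^2*(x^2 + 7*x + 12) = (x - 5)*(x - 1)*(x + 4)^3*(x + 3)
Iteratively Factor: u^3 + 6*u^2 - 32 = (u - 2)*(u^2 + 8*u + 16) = (u - 2)*(u + 4)*(u + 4)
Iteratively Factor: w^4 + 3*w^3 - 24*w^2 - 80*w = (w + 4)*(w^3 - w^2 - 20*w) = (w + 4)^2*(w^2 - 5*w) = (w - 5)*(w + 4)^2*(w)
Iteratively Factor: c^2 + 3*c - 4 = (c + 4)*(c - 1)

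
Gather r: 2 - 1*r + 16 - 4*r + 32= 50 - 5*r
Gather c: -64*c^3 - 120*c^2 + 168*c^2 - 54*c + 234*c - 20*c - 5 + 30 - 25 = -64*c^3 + 48*c^2 + 160*c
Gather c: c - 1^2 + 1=c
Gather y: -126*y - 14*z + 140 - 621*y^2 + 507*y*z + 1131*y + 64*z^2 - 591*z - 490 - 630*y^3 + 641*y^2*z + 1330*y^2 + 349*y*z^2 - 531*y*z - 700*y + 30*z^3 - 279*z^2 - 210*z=-630*y^3 + y^2*(641*z + 709) + y*(349*z^2 - 24*z + 305) + 30*z^3 - 215*z^2 - 815*z - 350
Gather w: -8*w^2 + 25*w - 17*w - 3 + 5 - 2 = -8*w^2 + 8*w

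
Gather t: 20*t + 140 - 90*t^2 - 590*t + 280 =-90*t^2 - 570*t + 420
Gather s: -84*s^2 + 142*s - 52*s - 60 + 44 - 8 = -84*s^2 + 90*s - 24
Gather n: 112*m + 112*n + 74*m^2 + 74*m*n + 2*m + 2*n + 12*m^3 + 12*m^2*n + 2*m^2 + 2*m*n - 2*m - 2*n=12*m^3 + 76*m^2 + 112*m + n*(12*m^2 + 76*m + 112)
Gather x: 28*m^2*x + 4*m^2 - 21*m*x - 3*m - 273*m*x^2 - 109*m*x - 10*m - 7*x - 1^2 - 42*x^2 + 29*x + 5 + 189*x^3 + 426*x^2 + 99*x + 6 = 4*m^2 - 13*m + 189*x^3 + x^2*(384 - 273*m) + x*(28*m^2 - 130*m + 121) + 10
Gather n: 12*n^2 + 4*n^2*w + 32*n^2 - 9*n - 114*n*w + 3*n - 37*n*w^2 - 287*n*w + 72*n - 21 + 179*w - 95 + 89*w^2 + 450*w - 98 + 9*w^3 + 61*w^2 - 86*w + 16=n^2*(4*w + 44) + n*(-37*w^2 - 401*w + 66) + 9*w^3 + 150*w^2 + 543*w - 198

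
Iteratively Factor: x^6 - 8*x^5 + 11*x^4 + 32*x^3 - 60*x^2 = (x - 3)*(x^5 - 5*x^4 - 4*x^3 + 20*x^2) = (x - 5)*(x - 3)*(x^4 - 4*x^2) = (x - 5)*(x - 3)*(x - 2)*(x^3 + 2*x^2) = x*(x - 5)*(x - 3)*(x - 2)*(x^2 + 2*x) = x^2*(x - 5)*(x - 3)*(x - 2)*(x + 2)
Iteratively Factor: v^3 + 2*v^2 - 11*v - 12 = (v + 1)*(v^2 + v - 12) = (v + 1)*(v + 4)*(v - 3)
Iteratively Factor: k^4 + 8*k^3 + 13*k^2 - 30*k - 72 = (k + 3)*(k^3 + 5*k^2 - 2*k - 24) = (k + 3)*(k + 4)*(k^2 + k - 6) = (k - 2)*(k + 3)*(k + 4)*(k + 3)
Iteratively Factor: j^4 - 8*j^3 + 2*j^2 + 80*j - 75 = (j - 1)*(j^3 - 7*j^2 - 5*j + 75) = (j - 1)*(j + 3)*(j^2 - 10*j + 25) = (j - 5)*(j - 1)*(j + 3)*(j - 5)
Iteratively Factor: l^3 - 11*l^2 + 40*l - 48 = (l - 4)*(l^2 - 7*l + 12) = (l - 4)*(l - 3)*(l - 4)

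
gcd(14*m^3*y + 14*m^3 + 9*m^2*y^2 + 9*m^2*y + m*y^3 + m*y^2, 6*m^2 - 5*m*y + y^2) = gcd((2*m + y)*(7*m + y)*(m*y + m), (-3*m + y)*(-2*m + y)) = 1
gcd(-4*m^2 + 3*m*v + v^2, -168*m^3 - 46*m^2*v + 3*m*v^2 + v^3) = 4*m + v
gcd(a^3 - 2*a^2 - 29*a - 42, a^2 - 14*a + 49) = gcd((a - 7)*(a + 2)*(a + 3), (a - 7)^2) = a - 7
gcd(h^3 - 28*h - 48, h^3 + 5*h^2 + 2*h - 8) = h^2 + 6*h + 8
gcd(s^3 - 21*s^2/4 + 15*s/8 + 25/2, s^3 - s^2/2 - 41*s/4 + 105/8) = s - 5/2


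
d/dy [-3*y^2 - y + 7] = -6*y - 1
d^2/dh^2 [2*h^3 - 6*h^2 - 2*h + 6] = 12*h - 12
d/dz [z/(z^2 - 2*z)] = -1/(z - 2)^2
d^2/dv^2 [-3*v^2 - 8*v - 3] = -6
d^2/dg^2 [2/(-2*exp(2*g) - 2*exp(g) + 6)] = (-2*(2*exp(g) + 1)^2*exp(g) + (4*exp(g) + 1)*(exp(2*g) + exp(g) - 3))*exp(g)/(exp(2*g) + exp(g) - 3)^3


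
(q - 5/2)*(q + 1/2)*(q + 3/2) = q^3 - q^2/2 - 17*q/4 - 15/8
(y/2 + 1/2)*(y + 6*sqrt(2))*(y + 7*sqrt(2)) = y^3/2 + y^2/2 + 13*sqrt(2)*y^2/2 + 13*sqrt(2)*y/2 + 42*y + 42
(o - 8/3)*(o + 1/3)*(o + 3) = o^3 + 2*o^2/3 - 71*o/9 - 8/3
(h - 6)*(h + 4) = h^2 - 2*h - 24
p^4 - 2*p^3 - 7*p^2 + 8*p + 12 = (p - 3)*(p - 2)*(p + 1)*(p + 2)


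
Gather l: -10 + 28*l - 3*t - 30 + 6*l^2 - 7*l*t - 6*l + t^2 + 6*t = 6*l^2 + l*(22 - 7*t) + t^2 + 3*t - 40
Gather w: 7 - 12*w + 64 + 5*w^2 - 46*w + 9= 5*w^2 - 58*w + 80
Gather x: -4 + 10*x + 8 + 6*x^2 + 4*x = 6*x^2 + 14*x + 4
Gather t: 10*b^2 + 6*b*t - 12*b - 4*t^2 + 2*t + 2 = 10*b^2 - 12*b - 4*t^2 + t*(6*b + 2) + 2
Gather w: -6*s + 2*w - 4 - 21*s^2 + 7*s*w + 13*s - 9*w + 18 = -21*s^2 + 7*s + w*(7*s - 7) + 14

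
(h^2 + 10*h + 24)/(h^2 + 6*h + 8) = (h + 6)/(h + 2)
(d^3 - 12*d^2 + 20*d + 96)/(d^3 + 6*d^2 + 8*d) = (d^2 - 14*d + 48)/(d*(d + 4))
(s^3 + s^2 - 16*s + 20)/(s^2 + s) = (s^3 + s^2 - 16*s + 20)/(s*(s + 1))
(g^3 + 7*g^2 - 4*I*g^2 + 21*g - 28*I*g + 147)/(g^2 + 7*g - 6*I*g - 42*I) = (g^2 - 4*I*g + 21)/(g - 6*I)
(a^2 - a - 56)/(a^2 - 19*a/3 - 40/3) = 3*(a + 7)/(3*a + 5)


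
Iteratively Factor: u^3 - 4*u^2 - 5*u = (u)*(u^2 - 4*u - 5) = u*(u - 5)*(u + 1)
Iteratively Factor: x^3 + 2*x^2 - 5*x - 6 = (x + 3)*(x^2 - x - 2) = (x + 1)*(x + 3)*(x - 2)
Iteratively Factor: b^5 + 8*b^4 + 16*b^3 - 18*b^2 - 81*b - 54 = (b - 2)*(b^4 + 10*b^3 + 36*b^2 + 54*b + 27) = (b - 2)*(b + 1)*(b^3 + 9*b^2 + 27*b + 27) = (b - 2)*(b + 1)*(b + 3)*(b^2 + 6*b + 9) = (b - 2)*(b + 1)*(b + 3)^2*(b + 3)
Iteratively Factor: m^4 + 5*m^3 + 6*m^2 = (m + 3)*(m^3 + 2*m^2) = m*(m + 3)*(m^2 + 2*m) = m^2*(m + 3)*(m + 2)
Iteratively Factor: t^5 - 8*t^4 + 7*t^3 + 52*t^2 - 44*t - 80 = (t - 4)*(t^4 - 4*t^3 - 9*t^2 + 16*t + 20) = (t - 4)*(t + 2)*(t^3 - 6*t^2 + 3*t + 10) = (t - 4)*(t + 1)*(t + 2)*(t^2 - 7*t + 10) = (t - 4)*(t - 2)*(t + 1)*(t + 2)*(t - 5)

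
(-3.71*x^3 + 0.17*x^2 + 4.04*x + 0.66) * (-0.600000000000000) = 2.226*x^3 - 0.102*x^2 - 2.424*x - 0.396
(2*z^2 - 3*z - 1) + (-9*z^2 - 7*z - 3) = -7*z^2 - 10*z - 4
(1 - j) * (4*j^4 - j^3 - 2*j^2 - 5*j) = -4*j^5 + 5*j^4 + j^3 + 3*j^2 - 5*j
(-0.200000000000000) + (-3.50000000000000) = -3.70000000000000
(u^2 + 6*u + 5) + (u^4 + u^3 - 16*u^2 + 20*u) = u^4 + u^3 - 15*u^2 + 26*u + 5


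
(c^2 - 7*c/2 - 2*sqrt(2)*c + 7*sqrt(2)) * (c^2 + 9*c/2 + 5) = c^4 - 2*sqrt(2)*c^3 + c^3 - 43*c^2/4 - 2*sqrt(2)*c^2 - 35*c/2 + 43*sqrt(2)*c/2 + 35*sqrt(2)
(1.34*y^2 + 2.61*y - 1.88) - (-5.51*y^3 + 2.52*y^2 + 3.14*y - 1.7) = 5.51*y^3 - 1.18*y^2 - 0.53*y - 0.18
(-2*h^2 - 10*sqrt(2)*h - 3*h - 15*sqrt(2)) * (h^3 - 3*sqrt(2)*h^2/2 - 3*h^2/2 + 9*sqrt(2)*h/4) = -2*h^5 - 7*sqrt(2)*h^4 + 69*h^3/2 + 63*sqrt(2)*h^2/4 - 135*h/2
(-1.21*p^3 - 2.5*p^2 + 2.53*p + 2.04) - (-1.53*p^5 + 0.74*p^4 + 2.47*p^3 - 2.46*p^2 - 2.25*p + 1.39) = 1.53*p^5 - 0.74*p^4 - 3.68*p^3 - 0.04*p^2 + 4.78*p + 0.65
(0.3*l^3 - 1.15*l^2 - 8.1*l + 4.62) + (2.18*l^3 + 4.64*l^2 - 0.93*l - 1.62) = 2.48*l^3 + 3.49*l^2 - 9.03*l + 3.0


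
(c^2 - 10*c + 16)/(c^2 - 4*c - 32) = (c - 2)/(c + 4)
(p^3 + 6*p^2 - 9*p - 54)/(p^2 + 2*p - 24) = (p^2 - 9)/(p - 4)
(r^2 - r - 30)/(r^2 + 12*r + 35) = (r - 6)/(r + 7)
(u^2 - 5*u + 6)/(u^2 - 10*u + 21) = (u - 2)/(u - 7)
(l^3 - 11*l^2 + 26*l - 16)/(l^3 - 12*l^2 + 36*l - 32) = (l - 1)/(l - 2)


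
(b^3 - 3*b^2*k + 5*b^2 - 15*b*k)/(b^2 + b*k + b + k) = b*(b^2 - 3*b*k + 5*b - 15*k)/(b^2 + b*k + b + k)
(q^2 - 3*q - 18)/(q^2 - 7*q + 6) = (q + 3)/(q - 1)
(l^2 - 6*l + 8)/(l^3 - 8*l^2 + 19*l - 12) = (l - 2)/(l^2 - 4*l + 3)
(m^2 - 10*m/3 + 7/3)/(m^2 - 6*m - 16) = (-3*m^2 + 10*m - 7)/(3*(-m^2 + 6*m + 16))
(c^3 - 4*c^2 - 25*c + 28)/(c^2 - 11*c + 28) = (c^2 + 3*c - 4)/(c - 4)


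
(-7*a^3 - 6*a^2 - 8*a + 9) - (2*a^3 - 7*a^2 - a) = -9*a^3 + a^2 - 7*a + 9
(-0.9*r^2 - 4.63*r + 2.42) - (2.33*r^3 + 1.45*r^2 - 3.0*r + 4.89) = -2.33*r^3 - 2.35*r^2 - 1.63*r - 2.47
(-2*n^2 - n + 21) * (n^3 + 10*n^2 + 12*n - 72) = -2*n^5 - 21*n^4 - 13*n^3 + 342*n^2 + 324*n - 1512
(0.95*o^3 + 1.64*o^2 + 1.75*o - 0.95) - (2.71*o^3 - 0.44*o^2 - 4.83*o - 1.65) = -1.76*o^3 + 2.08*o^2 + 6.58*o + 0.7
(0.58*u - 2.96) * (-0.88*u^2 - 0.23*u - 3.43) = -0.5104*u^3 + 2.4714*u^2 - 1.3086*u + 10.1528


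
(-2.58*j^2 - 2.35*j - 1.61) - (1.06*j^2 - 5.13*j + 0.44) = -3.64*j^2 + 2.78*j - 2.05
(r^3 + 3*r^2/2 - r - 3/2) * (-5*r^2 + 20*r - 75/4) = -5*r^5 + 25*r^4/2 + 65*r^3/4 - 325*r^2/8 - 45*r/4 + 225/8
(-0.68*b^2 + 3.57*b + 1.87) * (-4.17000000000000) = 2.8356*b^2 - 14.8869*b - 7.7979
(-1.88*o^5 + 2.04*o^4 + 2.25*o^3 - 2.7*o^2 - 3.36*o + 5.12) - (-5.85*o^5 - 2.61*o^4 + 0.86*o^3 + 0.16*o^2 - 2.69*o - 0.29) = 3.97*o^5 + 4.65*o^4 + 1.39*o^3 - 2.86*o^2 - 0.67*o + 5.41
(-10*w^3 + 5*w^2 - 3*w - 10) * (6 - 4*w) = 40*w^4 - 80*w^3 + 42*w^2 + 22*w - 60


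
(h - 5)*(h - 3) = h^2 - 8*h + 15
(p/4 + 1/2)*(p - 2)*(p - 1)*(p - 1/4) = p^4/4 - 5*p^3/16 - 15*p^2/16 + 5*p/4 - 1/4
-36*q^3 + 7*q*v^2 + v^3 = (-2*q + v)*(3*q + v)*(6*q + v)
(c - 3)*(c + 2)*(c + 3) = c^3 + 2*c^2 - 9*c - 18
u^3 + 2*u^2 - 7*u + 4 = (u - 1)^2*(u + 4)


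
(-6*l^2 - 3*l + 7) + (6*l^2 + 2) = 9 - 3*l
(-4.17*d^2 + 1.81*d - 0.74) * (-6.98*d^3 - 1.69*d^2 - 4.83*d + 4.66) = 29.1066*d^5 - 5.5865*d^4 + 22.2474*d^3 - 26.9239*d^2 + 12.0088*d - 3.4484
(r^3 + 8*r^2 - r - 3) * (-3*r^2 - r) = -3*r^5 - 25*r^4 - 5*r^3 + 10*r^2 + 3*r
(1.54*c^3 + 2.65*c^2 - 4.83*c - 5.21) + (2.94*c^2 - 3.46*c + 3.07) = 1.54*c^3 + 5.59*c^2 - 8.29*c - 2.14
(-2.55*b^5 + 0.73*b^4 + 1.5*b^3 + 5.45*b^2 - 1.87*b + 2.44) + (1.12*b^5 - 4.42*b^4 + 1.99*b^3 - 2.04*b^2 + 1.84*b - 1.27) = -1.43*b^5 - 3.69*b^4 + 3.49*b^3 + 3.41*b^2 - 0.03*b + 1.17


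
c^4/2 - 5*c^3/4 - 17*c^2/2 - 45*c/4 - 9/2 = (c/2 + 1/2)*(c - 6)*(c + 1)*(c + 3/2)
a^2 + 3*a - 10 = (a - 2)*(a + 5)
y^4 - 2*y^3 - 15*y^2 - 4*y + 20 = (y - 5)*(y - 1)*(y + 2)^2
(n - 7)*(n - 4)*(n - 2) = n^3 - 13*n^2 + 50*n - 56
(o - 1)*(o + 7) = o^2 + 6*o - 7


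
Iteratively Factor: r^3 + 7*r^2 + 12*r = (r)*(r^2 + 7*r + 12) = r*(r + 3)*(r + 4)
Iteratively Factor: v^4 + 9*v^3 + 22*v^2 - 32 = (v - 1)*(v^3 + 10*v^2 + 32*v + 32) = (v - 1)*(v + 2)*(v^2 + 8*v + 16) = (v - 1)*(v + 2)*(v + 4)*(v + 4)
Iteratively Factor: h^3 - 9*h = (h - 3)*(h^2 + 3*h) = (h - 3)*(h + 3)*(h)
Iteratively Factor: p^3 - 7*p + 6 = (p + 3)*(p^2 - 3*p + 2) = (p - 1)*(p + 3)*(p - 2)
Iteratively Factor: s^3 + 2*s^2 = (s + 2)*(s^2) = s*(s + 2)*(s)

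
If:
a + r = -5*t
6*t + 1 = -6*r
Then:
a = 1/6 - 4*t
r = -t - 1/6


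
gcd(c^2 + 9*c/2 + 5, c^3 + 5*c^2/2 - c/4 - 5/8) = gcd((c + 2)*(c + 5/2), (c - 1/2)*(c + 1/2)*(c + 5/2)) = c + 5/2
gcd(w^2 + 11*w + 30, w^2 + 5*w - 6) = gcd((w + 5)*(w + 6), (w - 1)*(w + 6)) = w + 6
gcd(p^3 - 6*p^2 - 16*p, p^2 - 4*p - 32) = p - 8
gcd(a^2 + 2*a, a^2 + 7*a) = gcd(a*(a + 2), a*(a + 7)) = a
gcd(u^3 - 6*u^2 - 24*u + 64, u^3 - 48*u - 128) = u^2 - 4*u - 32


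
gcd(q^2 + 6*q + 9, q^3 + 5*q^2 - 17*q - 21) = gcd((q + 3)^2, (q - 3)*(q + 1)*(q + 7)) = 1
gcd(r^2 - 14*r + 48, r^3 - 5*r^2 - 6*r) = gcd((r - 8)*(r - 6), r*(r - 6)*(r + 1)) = r - 6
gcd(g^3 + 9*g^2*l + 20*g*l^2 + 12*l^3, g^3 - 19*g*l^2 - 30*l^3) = g + 2*l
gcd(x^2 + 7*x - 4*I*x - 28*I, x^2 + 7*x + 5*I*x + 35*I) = x + 7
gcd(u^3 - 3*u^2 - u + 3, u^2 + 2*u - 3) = u - 1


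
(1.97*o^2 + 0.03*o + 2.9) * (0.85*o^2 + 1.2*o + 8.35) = 1.6745*o^4 + 2.3895*o^3 + 18.9505*o^2 + 3.7305*o + 24.215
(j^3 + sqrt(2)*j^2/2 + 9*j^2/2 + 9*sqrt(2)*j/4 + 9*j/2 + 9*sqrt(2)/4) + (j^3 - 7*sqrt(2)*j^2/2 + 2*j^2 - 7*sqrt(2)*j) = 2*j^3 - 3*sqrt(2)*j^2 + 13*j^2/2 - 19*sqrt(2)*j/4 + 9*j/2 + 9*sqrt(2)/4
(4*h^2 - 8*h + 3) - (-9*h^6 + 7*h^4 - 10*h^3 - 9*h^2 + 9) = 9*h^6 - 7*h^4 + 10*h^3 + 13*h^2 - 8*h - 6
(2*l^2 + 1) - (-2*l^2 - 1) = 4*l^2 + 2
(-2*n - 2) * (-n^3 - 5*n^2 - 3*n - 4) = 2*n^4 + 12*n^3 + 16*n^2 + 14*n + 8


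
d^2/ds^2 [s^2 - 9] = 2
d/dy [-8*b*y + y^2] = -8*b + 2*y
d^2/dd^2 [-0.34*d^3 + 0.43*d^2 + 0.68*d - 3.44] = 0.86 - 2.04*d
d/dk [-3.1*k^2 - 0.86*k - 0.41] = -6.2*k - 0.86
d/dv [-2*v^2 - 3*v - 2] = -4*v - 3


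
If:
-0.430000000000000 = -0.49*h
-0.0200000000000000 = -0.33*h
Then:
No Solution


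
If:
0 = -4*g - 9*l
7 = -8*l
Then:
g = 63/32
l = -7/8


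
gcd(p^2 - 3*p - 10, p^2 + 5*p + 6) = p + 2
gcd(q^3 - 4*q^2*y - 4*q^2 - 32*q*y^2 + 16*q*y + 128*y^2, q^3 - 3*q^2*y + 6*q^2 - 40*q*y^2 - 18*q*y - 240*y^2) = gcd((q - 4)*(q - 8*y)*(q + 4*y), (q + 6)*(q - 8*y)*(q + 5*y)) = -q + 8*y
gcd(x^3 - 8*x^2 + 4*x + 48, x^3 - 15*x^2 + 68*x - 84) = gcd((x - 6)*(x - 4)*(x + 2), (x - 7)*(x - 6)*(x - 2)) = x - 6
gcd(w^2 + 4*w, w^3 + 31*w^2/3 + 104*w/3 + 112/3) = w + 4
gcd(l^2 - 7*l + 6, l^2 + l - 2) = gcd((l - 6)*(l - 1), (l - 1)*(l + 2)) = l - 1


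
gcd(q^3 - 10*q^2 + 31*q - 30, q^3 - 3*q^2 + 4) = q - 2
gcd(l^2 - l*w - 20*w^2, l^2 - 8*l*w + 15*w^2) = -l + 5*w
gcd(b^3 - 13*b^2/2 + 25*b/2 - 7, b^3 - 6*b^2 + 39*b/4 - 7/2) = b^2 - 11*b/2 + 7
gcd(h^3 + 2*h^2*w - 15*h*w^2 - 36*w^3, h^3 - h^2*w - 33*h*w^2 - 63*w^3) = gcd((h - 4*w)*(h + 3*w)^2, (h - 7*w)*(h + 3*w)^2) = h^2 + 6*h*w + 9*w^2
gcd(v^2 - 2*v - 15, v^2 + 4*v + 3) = v + 3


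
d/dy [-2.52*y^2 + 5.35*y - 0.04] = 5.35 - 5.04*y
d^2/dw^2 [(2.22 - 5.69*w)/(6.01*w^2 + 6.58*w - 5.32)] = (-(5.69*w - 2.22)*(12.02*w + 6.58)*(24.04*w + 13.16) + (205.1814*w + 48.196)*(6.01*w^2 + 6.58*w - 5.32))/(6.01*w^2 + 6.58*w - 5.32)^3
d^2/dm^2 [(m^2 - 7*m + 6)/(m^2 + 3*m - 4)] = -20/(m^3 + 12*m^2 + 48*m + 64)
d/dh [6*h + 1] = 6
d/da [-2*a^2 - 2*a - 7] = -4*a - 2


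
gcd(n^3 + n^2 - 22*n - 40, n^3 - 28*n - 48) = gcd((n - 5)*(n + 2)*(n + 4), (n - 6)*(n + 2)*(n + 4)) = n^2 + 6*n + 8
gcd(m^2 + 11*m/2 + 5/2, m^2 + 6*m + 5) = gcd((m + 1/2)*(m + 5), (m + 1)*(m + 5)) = m + 5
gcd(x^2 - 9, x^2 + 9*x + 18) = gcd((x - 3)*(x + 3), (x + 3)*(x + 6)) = x + 3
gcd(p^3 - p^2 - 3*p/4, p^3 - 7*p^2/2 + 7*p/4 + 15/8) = p^2 - p - 3/4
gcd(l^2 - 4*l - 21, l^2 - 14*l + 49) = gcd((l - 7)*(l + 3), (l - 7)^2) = l - 7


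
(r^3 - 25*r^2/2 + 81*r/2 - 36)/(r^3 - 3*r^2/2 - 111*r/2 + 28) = (2*r^2 - 9*r + 9)/(2*r^2 + 13*r - 7)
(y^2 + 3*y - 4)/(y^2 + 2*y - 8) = (y - 1)/(y - 2)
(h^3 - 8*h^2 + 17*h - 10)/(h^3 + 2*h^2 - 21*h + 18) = (h^2 - 7*h + 10)/(h^2 + 3*h - 18)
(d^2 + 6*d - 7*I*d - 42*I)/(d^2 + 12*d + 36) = (d - 7*I)/(d + 6)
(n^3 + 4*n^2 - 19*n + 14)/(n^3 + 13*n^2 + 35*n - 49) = (n - 2)/(n + 7)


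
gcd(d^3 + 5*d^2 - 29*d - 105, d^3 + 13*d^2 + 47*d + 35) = d + 7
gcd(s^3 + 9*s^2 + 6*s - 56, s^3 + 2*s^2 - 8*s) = s^2 + 2*s - 8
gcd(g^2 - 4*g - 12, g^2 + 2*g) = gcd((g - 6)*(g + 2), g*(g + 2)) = g + 2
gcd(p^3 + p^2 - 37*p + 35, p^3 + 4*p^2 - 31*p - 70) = p^2 + 2*p - 35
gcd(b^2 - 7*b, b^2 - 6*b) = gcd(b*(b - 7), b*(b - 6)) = b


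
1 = 1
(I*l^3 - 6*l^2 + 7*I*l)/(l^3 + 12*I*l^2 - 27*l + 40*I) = l*(I*l - 7)/(l^2 + 13*I*l - 40)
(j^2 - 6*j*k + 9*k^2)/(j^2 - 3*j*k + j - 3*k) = (j - 3*k)/(j + 1)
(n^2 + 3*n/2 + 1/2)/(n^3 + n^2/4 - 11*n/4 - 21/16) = 8*(n + 1)/(8*n^2 - 2*n - 21)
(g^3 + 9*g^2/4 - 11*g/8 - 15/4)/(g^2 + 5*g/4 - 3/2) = (8*g^2 + 2*g - 15)/(2*(4*g - 3))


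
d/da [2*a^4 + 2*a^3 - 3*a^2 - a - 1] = 8*a^3 + 6*a^2 - 6*a - 1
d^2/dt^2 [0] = 0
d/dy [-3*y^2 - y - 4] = -6*y - 1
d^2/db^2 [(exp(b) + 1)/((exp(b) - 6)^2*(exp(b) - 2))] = (4*exp(4*b) + 15*exp(3*b) - 162*exp(2*b) + 196*exp(b) + 264)*exp(b)/(exp(7*b) - 30*exp(6*b) + 372*exp(5*b) - 2456*exp(4*b) + 9264*exp(3*b) - 19872*exp(2*b) + 22464*exp(b) - 10368)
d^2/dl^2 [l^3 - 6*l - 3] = 6*l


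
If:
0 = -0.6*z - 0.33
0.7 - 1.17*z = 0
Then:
No Solution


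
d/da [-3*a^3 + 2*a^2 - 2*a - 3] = -9*a^2 + 4*a - 2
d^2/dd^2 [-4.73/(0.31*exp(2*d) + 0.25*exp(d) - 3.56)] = (-4.73*(0.62*exp(d) + 0.25)*(1.24*exp(d) + 0.5)*exp(d) + (5.8652*exp(d) + 1.1825)*(0.31*exp(2*d) + 0.25*exp(d) - 3.56))*exp(d)/(0.31*exp(2*d) + 0.25*exp(d) - 3.56)^3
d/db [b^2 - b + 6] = 2*b - 1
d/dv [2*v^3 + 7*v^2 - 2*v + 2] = 6*v^2 + 14*v - 2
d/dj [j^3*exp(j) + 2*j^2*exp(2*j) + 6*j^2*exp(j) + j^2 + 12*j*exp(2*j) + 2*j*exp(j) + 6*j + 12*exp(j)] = j^3*exp(j) + 4*j^2*exp(2*j) + 9*j^2*exp(j) + 28*j*exp(2*j) + 14*j*exp(j) + 2*j + 12*exp(2*j) + 14*exp(j) + 6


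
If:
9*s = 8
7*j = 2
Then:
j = 2/7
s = 8/9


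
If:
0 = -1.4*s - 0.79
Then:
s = -0.56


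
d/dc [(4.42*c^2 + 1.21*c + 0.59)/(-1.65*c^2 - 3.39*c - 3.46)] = (-12.9873*c^2 - 28.6394*c - 2.1865)/(2.7225*c^4 + 11.187*c^3 + 22.9101*c^2 + 23.4588*c + 11.9716)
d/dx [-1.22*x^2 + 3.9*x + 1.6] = 3.9 - 2.44*x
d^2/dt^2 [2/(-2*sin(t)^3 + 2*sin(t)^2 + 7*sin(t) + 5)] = 2*(-36*sin(t)^6 + 44*sin(t)^5 + 60*sin(t)^4 - 196*sin(t)^3 - 69*sin(t)^2 + 179*sin(t) + 78)/(-2*sin(t)^3 + 2*sin(t)^2 + 7*sin(t) + 5)^3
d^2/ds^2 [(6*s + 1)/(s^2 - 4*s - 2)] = 2*((23 - 18*s)*(-s^2 + 4*s + 2) - 4*(s - 2)^2*(6*s + 1))/(-s^2 + 4*s + 2)^3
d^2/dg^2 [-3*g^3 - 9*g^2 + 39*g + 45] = -18*g - 18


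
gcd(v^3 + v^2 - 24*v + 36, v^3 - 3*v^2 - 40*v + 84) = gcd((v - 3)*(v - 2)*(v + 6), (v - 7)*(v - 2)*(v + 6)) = v^2 + 4*v - 12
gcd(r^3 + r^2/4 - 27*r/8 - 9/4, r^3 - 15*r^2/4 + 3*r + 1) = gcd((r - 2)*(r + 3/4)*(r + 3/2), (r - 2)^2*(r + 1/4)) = r - 2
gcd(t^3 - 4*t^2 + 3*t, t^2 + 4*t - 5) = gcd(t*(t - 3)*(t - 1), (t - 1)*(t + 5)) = t - 1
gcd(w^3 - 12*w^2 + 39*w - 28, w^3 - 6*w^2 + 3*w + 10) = 1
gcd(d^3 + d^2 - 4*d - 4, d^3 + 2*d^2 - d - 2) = d^2 + 3*d + 2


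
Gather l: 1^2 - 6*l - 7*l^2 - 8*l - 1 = -7*l^2 - 14*l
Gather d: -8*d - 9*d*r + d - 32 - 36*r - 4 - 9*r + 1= d*(-9*r - 7) - 45*r - 35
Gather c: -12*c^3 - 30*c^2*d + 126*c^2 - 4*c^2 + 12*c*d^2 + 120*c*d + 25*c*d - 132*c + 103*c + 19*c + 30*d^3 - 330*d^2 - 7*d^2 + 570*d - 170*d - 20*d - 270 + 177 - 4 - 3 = -12*c^3 + c^2*(122 - 30*d) + c*(12*d^2 + 145*d - 10) + 30*d^3 - 337*d^2 + 380*d - 100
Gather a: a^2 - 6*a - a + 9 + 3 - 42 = a^2 - 7*a - 30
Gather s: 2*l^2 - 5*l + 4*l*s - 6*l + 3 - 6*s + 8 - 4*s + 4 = 2*l^2 - 11*l + s*(4*l - 10) + 15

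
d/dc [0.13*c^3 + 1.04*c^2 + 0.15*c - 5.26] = 0.39*c^2 + 2.08*c + 0.15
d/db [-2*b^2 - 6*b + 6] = -4*b - 6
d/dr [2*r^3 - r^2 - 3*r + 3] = 6*r^2 - 2*r - 3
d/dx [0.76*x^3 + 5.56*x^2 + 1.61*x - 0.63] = 2.28*x^2 + 11.12*x + 1.61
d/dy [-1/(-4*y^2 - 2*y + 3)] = 2*(-4*y - 1)/(4*y^2 + 2*y - 3)^2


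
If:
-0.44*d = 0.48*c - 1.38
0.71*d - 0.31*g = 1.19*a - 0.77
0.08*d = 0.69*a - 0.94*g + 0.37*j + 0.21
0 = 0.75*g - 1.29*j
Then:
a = 2.35085888016215*j - 0.533823156827971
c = 4.68928933367114 - 4.30022802128199*j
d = 4.69115784139853*j - 1.97922472764125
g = 1.72*j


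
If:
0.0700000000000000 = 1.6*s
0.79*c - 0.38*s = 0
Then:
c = 0.02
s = 0.04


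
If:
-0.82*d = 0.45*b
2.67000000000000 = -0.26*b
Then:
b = -10.27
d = 5.64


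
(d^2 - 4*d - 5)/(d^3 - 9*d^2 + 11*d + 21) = (d - 5)/(d^2 - 10*d + 21)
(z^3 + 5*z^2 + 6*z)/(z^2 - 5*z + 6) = z*(z^2 + 5*z + 6)/(z^2 - 5*z + 6)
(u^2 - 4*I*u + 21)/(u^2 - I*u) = (u^2 - 4*I*u + 21)/(u*(u - I))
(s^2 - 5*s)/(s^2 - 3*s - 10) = s/(s + 2)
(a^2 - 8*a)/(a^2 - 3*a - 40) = a/(a + 5)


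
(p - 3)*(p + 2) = p^2 - p - 6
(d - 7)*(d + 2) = d^2 - 5*d - 14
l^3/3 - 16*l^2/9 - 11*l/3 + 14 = (l/3 + 1)*(l - 6)*(l - 7/3)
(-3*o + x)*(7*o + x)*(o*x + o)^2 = -21*o^4*x^2 - 42*o^4*x - 21*o^4 + 4*o^3*x^3 + 8*o^3*x^2 + 4*o^3*x + o^2*x^4 + 2*o^2*x^3 + o^2*x^2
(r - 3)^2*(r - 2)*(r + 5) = r^4 - 3*r^3 - 19*r^2 + 87*r - 90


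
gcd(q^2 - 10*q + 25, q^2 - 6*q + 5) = q - 5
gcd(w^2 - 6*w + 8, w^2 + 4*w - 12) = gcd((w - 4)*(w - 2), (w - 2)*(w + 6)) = w - 2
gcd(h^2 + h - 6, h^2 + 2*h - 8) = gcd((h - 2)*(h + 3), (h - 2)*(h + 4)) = h - 2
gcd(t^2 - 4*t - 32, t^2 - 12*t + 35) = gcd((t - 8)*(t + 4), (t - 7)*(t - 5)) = 1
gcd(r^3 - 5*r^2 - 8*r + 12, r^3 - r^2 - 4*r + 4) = r^2 + r - 2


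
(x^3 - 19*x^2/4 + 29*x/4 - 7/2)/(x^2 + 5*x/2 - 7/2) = (4*x^2 - 15*x + 14)/(2*(2*x + 7))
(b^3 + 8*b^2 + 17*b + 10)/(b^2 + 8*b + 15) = (b^2 + 3*b + 2)/(b + 3)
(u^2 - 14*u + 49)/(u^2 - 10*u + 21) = (u - 7)/(u - 3)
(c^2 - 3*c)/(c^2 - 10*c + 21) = c/(c - 7)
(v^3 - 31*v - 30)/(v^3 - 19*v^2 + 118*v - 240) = (v^2 + 6*v + 5)/(v^2 - 13*v + 40)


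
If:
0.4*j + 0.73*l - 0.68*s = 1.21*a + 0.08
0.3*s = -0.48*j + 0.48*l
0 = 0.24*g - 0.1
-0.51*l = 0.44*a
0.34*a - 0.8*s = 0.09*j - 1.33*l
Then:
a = -0.06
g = 0.42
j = 0.02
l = 0.05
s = 0.06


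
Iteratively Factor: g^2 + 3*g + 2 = (g + 2)*(g + 1)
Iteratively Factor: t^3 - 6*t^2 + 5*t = (t)*(t^2 - 6*t + 5) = t*(t - 5)*(t - 1)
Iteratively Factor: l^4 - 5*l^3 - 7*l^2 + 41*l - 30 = (l - 1)*(l^3 - 4*l^2 - 11*l + 30) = (l - 5)*(l - 1)*(l^2 + l - 6) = (l - 5)*(l - 2)*(l - 1)*(l + 3)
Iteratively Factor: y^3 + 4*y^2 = (y)*(y^2 + 4*y) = y^2*(y + 4)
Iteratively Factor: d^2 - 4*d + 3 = (d - 1)*(d - 3)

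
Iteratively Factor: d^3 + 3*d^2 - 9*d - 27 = (d + 3)*(d^2 - 9) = (d - 3)*(d + 3)*(d + 3)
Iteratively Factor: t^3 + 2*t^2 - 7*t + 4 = (t - 1)*(t^2 + 3*t - 4) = (t - 1)*(t + 4)*(t - 1)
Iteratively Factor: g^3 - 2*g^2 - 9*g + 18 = (g - 3)*(g^2 + g - 6) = (g - 3)*(g - 2)*(g + 3)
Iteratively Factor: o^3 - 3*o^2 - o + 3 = (o + 1)*(o^2 - 4*o + 3) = (o - 1)*(o + 1)*(o - 3)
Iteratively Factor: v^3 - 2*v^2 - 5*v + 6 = (v - 1)*(v^2 - v - 6) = (v - 1)*(v + 2)*(v - 3)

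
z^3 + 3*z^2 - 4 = (z - 1)*(z + 2)^2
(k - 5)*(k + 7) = k^2 + 2*k - 35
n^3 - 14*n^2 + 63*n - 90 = (n - 6)*(n - 5)*(n - 3)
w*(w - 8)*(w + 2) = w^3 - 6*w^2 - 16*w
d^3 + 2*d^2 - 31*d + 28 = (d - 4)*(d - 1)*(d + 7)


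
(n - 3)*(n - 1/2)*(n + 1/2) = n^3 - 3*n^2 - n/4 + 3/4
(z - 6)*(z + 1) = z^2 - 5*z - 6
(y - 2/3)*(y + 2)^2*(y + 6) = y^4 + 28*y^3/3 + 64*y^2/3 + 16*y/3 - 16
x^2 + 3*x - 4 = (x - 1)*(x + 4)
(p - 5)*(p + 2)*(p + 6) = p^3 + 3*p^2 - 28*p - 60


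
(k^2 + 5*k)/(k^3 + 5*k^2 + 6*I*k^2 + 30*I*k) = 1/(k + 6*I)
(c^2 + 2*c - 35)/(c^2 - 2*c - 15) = (c + 7)/(c + 3)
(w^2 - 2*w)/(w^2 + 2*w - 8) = w/(w + 4)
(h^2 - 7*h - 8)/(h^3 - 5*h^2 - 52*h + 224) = (h + 1)/(h^2 + 3*h - 28)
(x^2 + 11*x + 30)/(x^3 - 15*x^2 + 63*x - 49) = (x^2 + 11*x + 30)/(x^3 - 15*x^2 + 63*x - 49)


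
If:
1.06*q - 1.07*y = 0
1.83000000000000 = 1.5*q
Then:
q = 1.22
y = 1.21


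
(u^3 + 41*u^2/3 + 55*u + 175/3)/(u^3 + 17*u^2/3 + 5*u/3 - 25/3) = (u + 7)/(u - 1)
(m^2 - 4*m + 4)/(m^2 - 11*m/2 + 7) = 2*(m - 2)/(2*m - 7)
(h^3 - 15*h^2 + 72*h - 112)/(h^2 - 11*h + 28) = h - 4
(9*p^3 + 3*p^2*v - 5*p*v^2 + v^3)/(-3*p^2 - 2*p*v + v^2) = -3*p + v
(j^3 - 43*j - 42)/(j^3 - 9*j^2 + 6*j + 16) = (j^2 - j - 42)/(j^2 - 10*j + 16)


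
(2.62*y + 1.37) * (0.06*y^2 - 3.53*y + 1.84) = 0.1572*y^3 - 9.1664*y^2 - 0.0152999999999999*y + 2.5208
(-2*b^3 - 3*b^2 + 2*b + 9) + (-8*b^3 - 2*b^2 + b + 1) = -10*b^3 - 5*b^2 + 3*b + 10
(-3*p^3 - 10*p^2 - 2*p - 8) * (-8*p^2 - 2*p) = 24*p^5 + 86*p^4 + 36*p^3 + 68*p^2 + 16*p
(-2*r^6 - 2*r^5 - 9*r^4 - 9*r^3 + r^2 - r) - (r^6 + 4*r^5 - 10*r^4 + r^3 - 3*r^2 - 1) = -3*r^6 - 6*r^5 + r^4 - 10*r^3 + 4*r^2 - r + 1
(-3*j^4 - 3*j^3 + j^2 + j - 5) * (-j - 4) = 3*j^5 + 15*j^4 + 11*j^3 - 5*j^2 + j + 20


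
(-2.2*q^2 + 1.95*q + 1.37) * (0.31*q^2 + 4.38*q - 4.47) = -0.682*q^4 - 9.0315*q^3 + 18.7997*q^2 - 2.7159*q - 6.1239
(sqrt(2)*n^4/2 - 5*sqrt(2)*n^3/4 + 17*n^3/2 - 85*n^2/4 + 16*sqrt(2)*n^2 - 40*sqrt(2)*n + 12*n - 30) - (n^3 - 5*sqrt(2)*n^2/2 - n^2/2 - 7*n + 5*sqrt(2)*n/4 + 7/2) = sqrt(2)*n^4/2 - 5*sqrt(2)*n^3/4 + 15*n^3/2 - 83*n^2/4 + 37*sqrt(2)*n^2/2 - 165*sqrt(2)*n/4 + 19*n - 67/2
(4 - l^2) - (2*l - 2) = -l^2 - 2*l + 6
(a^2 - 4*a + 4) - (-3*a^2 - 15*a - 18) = 4*a^2 + 11*a + 22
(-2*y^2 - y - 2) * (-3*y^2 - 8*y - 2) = 6*y^4 + 19*y^3 + 18*y^2 + 18*y + 4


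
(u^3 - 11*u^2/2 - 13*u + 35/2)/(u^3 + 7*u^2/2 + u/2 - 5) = (u - 7)/(u + 2)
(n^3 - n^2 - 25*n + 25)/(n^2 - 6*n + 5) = n + 5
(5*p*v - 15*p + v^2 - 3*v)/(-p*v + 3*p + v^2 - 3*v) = (-5*p - v)/(p - v)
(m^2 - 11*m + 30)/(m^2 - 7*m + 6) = (m - 5)/(m - 1)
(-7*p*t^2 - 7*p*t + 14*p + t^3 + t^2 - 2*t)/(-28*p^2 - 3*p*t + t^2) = (t^2 + t - 2)/(4*p + t)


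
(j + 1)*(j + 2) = j^2 + 3*j + 2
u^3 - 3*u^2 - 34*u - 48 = (u - 8)*(u + 2)*(u + 3)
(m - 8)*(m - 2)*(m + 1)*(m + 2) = m^4 - 7*m^3 - 12*m^2 + 28*m + 32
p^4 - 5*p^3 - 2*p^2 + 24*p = p*(p - 4)*(p - 3)*(p + 2)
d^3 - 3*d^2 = d^2*(d - 3)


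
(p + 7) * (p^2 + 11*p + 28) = p^3 + 18*p^2 + 105*p + 196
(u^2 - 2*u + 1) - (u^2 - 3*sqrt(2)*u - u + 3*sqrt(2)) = -u + 3*sqrt(2)*u - 3*sqrt(2) + 1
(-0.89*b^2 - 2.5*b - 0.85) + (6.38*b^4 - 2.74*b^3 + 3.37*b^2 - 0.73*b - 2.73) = 6.38*b^4 - 2.74*b^3 + 2.48*b^2 - 3.23*b - 3.58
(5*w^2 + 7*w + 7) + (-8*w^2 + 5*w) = -3*w^2 + 12*w + 7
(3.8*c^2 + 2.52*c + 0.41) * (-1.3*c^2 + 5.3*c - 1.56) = -4.94*c^4 + 16.864*c^3 + 6.895*c^2 - 1.7582*c - 0.6396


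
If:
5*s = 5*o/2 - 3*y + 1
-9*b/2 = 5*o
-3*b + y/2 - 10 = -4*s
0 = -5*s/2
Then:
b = -236/81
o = 118/45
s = 0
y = 68/27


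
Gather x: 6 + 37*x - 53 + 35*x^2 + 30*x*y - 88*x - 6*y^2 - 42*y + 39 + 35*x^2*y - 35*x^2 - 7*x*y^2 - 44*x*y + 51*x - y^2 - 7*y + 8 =35*x^2*y + x*(-7*y^2 - 14*y) - 7*y^2 - 49*y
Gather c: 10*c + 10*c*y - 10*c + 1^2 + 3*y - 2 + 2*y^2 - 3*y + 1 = 10*c*y + 2*y^2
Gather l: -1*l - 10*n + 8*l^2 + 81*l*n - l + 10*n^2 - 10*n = 8*l^2 + l*(81*n - 2) + 10*n^2 - 20*n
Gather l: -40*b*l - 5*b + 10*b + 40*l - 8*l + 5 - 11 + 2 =5*b + l*(32 - 40*b) - 4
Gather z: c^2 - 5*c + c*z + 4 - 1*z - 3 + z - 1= c^2 + c*z - 5*c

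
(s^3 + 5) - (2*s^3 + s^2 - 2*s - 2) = -s^3 - s^2 + 2*s + 7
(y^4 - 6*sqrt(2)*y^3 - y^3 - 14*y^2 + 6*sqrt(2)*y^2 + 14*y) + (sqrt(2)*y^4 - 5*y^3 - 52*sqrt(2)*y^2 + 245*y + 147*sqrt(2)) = y^4 + sqrt(2)*y^4 - 6*sqrt(2)*y^3 - 6*y^3 - 46*sqrt(2)*y^2 - 14*y^2 + 259*y + 147*sqrt(2)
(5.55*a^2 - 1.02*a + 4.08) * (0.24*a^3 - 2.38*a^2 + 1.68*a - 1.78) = 1.332*a^5 - 13.4538*a^4 + 12.7308*a^3 - 21.303*a^2 + 8.67*a - 7.2624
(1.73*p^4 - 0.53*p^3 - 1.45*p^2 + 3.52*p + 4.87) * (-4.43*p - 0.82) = -7.6639*p^5 + 0.9293*p^4 + 6.8581*p^3 - 14.4046*p^2 - 24.4605*p - 3.9934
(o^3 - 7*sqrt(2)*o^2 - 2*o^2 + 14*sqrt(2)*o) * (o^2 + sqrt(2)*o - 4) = o^5 - 6*sqrt(2)*o^4 - 2*o^4 - 18*o^3 + 12*sqrt(2)*o^3 + 36*o^2 + 28*sqrt(2)*o^2 - 56*sqrt(2)*o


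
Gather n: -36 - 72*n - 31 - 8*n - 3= -80*n - 70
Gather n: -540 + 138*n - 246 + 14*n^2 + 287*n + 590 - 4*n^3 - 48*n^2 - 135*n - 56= -4*n^3 - 34*n^2 + 290*n - 252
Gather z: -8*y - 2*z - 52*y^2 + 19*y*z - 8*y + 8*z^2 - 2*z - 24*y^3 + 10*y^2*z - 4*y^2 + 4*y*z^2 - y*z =-24*y^3 - 56*y^2 - 16*y + z^2*(4*y + 8) + z*(10*y^2 + 18*y - 4)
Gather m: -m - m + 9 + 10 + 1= 20 - 2*m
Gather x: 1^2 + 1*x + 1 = x + 2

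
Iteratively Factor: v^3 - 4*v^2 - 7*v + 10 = (v + 2)*(v^2 - 6*v + 5) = (v - 5)*(v + 2)*(v - 1)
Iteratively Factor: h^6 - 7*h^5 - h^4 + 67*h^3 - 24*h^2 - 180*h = (h - 3)*(h^5 - 4*h^4 - 13*h^3 + 28*h^2 + 60*h) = (h - 3)*(h + 2)*(h^4 - 6*h^3 - h^2 + 30*h) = (h - 3)^2*(h + 2)*(h^3 - 3*h^2 - 10*h) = (h - 5)*(h - 3)^2*(h + 2)*(h^2 + 2*h) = h*(h - 5)*(h - 3)^2*(h + 2)*(h + 2)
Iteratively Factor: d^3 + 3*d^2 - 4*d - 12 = (d + 2)*(d^2 + d - 6) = (d - 2)*(d + 2)*(d + 3)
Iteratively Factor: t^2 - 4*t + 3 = (t - 1)*(t - 3)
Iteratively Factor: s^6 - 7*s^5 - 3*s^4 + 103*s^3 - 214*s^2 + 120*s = (s - 5)*(s^5 - 2*s^4 - 13*s^3 + 38*s^2 - 24*s) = s*(s - 5)*(s^4 - 2*s^3 - 13*s^2 + 38*s - 24) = s*(s - 5)*(s - 3)*(s^3 + s^2 - 10*s + 8) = s*(s - 5)*(s - 3)*(s - 1)*(s^2 + 2*s - 8) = s*(s - 5)*(s - 3)*(s - 2)*(s - 1)*(s + 4)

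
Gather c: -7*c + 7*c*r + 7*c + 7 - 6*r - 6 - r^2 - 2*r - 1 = 7*c*r - r^2 - 8*r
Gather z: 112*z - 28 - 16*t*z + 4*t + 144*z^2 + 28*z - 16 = 4*t + 144*z^2 + z*(140 - 16*t) - 44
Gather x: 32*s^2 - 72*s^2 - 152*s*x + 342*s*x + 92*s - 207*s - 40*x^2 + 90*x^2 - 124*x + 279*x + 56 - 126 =-40*s^2 - 115*s + 50*x^2 + x*(190*s + 155) - 70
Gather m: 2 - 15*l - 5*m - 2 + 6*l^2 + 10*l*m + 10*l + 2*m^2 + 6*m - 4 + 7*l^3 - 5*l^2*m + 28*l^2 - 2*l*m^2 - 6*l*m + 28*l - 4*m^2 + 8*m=7*l^3 + 34*l^2 + 23*l + m^2*(-2*l - 2) + m*(-5*l^2 + 4*l + 9) - 4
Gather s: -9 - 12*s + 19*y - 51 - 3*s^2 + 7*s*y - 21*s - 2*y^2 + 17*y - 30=-3*s^2 + s*(7*y - 33) - 2*y^2 + 36*y - 90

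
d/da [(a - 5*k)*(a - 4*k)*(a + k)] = 3*a^2 - 16*a*k + 11*k^2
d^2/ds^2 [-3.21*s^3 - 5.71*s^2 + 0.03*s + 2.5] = -19.26*s - 11.42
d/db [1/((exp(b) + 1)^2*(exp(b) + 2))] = -(3*exp(b) + 5)*exp(b)/((exp(b) + 1)^3*(exp(b) + 2)^2)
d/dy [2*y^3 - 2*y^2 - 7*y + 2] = 6*y^2 - 4*y - 7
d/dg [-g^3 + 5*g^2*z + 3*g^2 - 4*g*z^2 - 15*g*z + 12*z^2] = -3*g^2 + 10*g*z + 6*g - 4*z^2 - 15*z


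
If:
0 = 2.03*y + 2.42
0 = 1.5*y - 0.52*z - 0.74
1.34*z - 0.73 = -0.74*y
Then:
No Solution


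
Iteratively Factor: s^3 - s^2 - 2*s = (s)*(s^2 - s - 2) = s*(s - 2)*(s + 1)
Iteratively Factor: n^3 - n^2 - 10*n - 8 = (n + 1)*(n^2 - 2*n - 8) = (n - 4)*(n + 1)*(n + 2)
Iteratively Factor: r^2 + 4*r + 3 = (r + 1)*(r + 3)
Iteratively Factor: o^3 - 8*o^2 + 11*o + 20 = (o - 5)*(o^2 - 3*o - 4) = (o - 5)*(o + 1)*(o - 4)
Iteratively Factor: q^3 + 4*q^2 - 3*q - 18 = (q + 3)*(q^2 + q - 6) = (q - 2)*(q + 3)*(q + 3)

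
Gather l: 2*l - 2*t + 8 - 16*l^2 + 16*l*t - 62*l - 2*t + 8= -16*l^2 + l*(16*t - 60) - 4*t + 16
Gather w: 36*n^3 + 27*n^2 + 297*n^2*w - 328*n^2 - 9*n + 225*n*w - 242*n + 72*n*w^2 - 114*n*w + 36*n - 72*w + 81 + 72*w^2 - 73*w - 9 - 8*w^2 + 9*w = 36*n^3 - 301*n^2 - 215*n + w^2*(72*n + 64) + w*(297*n^2 + 111*n - 136) + 72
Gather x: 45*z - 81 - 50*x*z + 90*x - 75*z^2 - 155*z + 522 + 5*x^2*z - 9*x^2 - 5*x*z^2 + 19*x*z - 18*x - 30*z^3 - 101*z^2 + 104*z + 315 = x^2*(5*z - 9) + x*(-5*z^2 - 31*z + 72) - 30*z^3 - 176*z^2 - 6*z + 756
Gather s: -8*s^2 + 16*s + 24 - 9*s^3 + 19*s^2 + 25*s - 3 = -9*s^3 + 11*s^2 + 41*s + 21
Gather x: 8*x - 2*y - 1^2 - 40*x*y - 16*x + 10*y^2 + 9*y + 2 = x*(-40*y - 8) + 10*y^2 + 7*y + 1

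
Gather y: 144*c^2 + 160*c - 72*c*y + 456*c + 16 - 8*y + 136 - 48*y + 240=144*c^2 + 616*c + y*(-72*c - 56) + 392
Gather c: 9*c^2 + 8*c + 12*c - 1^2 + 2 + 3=9*c^2 + 20*c + 4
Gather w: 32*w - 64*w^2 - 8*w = -64*w^2 + 24*w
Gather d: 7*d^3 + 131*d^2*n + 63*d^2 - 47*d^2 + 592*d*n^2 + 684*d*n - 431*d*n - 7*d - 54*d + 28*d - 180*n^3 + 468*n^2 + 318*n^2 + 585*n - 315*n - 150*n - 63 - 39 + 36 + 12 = 7*d^3 + d^2*(131*n + 16) + d*(592*n^2 + 253*n - 33) - 180*n^3 + 786*n^2 + 120*n - 54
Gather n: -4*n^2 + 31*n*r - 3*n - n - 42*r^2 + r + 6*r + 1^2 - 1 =-4*n^2 + n*(31*r - 4) - 42*r^2 + 7*r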